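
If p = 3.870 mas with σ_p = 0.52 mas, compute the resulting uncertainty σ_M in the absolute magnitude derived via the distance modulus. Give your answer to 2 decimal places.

M = m − 5 log₁₀ d + 5 = m + 5 log₁₀ p + 5, so ∂M/∂p = 5/(p ln 10).
σ_M = (5/ln 10) · (σ_p/p) = 2.1715 × 0.52/3.870 = 2.1715 × 0.13437 = 0.29178.

σ_M = 0.29 mag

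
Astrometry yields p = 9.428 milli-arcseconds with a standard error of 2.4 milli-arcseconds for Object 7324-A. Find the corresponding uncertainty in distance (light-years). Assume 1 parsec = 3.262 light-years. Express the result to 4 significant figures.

d = 1/p, so σ_d = σ_p / p².
σ_d = 0.00240 / (0.009428)² = 0.00240 / 0.000088887 = 27.001 pc = 27.001 × 3.262 ly = 88.077 ly.

88.08 ly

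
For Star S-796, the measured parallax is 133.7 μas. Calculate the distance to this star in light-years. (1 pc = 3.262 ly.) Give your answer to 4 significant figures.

p = 133.7 μas = 0.0001337 arcsec.
d = 1/p = 1/0.0001337 = 7479.4 pc.
In light-years: 7479.4 × 3.262 = 24398 ly.

24400 light years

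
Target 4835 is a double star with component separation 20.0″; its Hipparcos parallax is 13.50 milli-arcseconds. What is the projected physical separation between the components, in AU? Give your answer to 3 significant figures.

1480 AU

d = 1/p = 1/0.01350″ = 74.074 pc.
At distance d (pc), an angle of θ arcsec spans θ·d AU: s = 20.0 × 74.074 = 1481.5 AU.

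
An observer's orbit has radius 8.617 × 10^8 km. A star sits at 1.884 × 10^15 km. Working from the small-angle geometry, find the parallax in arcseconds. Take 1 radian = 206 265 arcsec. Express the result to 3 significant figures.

0.0943 arcsec

θ ≈ B/d = (8.617 × 10^8) / (1.884 × 10^15) = 4.5738 × 10^-7 rad.
In arcseconds: 4.5738 × 10^-7 × 206265 = 0.094341″.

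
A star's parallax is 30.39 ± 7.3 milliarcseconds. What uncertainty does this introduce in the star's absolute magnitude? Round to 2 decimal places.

M = m − 5 log₁₀ d + 5 = m + 5 log₁₀ p + 5, so ∂M/∂p = 5/(p ln 10).
σ_M = (5/ln 10) · (σ_p/p) = 2.1715 × 7.3/30.39 = 2.1715 × 0.24021 = 0.52162.

σ_M = 0.52 mag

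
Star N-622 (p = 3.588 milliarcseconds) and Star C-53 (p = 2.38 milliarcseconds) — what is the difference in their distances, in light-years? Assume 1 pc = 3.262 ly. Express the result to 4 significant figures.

461.4 ly

d_A = 1/0.003588″ = 278.71 pc; d_B = 1/0.002380″ = 420.17 pc.
|d_B − d_A| = |420.17 − 278.71| = 141.46 pc = 141.46 × 3.262 ly = 461.44 ly.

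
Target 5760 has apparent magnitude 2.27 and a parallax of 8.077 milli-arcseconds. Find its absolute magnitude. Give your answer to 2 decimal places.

d = 1/p = 1/0.008077″ = 123.81 pc.
m − M = 5 log₁₀(123.81) − 5 = 10.4638 − 5 = 5.4638.
M = m − (m − M) = 2.27 − 5.4638 = -3.19.

M = -3.19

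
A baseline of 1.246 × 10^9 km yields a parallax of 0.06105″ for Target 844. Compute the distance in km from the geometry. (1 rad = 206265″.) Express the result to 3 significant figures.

θ = 0.06105″ = 0.06105/206265 = 2.9598 × 10^-7 rad.
d = B/θ = (1.246 × 10^9) / (2.9598 × 10^-7) = 4.2097 × 10^15 km.

4.21 × 10^15 km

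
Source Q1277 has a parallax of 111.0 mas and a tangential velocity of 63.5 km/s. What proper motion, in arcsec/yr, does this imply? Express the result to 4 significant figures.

d = 1/p = 1/0.1110″ = 9.009 pc.
μ = v_t / (4.74 d) = 63.5 / (4.74 × 9.009) = 63.5 / 42.703 = 1.487 ″/yr.

1.487 arcsec/yr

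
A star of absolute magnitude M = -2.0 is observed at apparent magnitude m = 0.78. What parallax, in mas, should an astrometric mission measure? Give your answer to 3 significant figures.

m − M = 0.78 − (-2.0) = 2.78.
d = 10^((m−M)/5 + 1) = 10^1.556 = 35.975 pc.
p = 1/d = 1/35.975 = 0.027797 arcsec = 27.797 mas.

27.8 mas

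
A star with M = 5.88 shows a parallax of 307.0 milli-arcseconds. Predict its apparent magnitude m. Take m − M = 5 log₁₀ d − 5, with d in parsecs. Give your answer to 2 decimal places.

m = 3.44

d = 1/p = 1/0.3070″ = 3.2573 pc.
m − M = 5 log₁₀ d − 5 = 5 log₁₀(3.2573) − 5 = 2.5643 − 5 = -2.4357.
m = M + (m − M) = 5.88 + (-2.4357) = 3.44.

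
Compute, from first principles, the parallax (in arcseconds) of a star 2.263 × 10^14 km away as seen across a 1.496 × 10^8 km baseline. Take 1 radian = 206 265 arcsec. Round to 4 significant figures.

θ ≈ B/d = (1.496 × 10^8) / (2.263 × 10^14) = 6.6107 × 10^-7 rad.
In arcseconds: 6.6107 × 10^-7 × 206265 = 0.13636″.

0.1364 arcsec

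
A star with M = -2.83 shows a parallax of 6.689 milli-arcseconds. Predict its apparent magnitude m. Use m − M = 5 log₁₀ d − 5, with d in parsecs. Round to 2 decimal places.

m = 3.04

d = 1/p = 1/0.006689″ = 149.5 pc.
m − M = 5 log₁₀ d − 5 = 5 log₁₀(149.5) − 5 = 10.8732 − 5 = 5.8732.
m = M + (m − M) = -2.83 + 5.8732 = 3.04.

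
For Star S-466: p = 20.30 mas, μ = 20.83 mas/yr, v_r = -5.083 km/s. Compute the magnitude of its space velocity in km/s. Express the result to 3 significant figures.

d = 1/p = 1/0.02030″ = 49.261 pc.
μ = 20.83 mas/yr = 0.02083 ″/yr.
v_t = 4.740 μ d = 4.740 × 0.02083 × 49.261 = 4.8637 km/s.
v = √(v_r² + v_t²) = √((-5.083)² + 4.8637²) = √49.4925 = 7.0351 km/s.

7.04 km/s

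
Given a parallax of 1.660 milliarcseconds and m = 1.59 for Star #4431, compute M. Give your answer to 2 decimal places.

d = 1/p = 1/0.001660″ = 602.41 pc.
m − M = 5 log₁₀(602.41) − 5 = 13.8995 − 5 = 8.8995.
M = m − (m − M) = 1.59 − 8.8995 = -7.31.

M = -7.31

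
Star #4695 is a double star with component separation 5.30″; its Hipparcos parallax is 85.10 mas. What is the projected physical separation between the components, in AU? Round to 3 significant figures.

62.3 AU

d = 1/p = 1/0.08510″ = 11.751 pc.
At distance d (pc), an angle of θ arcsec spans θ·d AU: s = 5.30 × 11.751 = 62.28 AU.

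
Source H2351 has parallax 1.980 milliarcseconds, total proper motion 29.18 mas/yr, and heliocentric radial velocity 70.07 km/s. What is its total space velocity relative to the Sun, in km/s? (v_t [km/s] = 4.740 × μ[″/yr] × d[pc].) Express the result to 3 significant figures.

98.9 km/s

d = 1/p = 1/0.001980″ = 505.05 pc.
μ = 29.18 mas/yr = 0.02918 ″/yr.
v_t = 4.740 μ d = 4.740 × 0.02918 × 505.05 = 69.855 km/s.
v = √(v_r² + v_t²) = √(70.07² + 69.855²) = √9789.53 = 98.942 km/s.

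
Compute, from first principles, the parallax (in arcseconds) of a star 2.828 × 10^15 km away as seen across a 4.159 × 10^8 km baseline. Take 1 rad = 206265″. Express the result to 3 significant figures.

θ ≈ B/d = (4.159 × 10^8) / (2.828 × 10^15) = 1.4707 × 10^-7 rad.
In arcseconds: 1.4707 × 10^-7 × 206265 = 0.030335″.

0.0303 arcsec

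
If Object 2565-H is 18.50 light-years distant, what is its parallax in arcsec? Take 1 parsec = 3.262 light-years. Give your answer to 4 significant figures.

0.1763 arcsec

d = 18.50 ly ÷ 3.262 = 5.6714 pc.
p = 1/d = 1/5.6714 = 0.17632 arcsec.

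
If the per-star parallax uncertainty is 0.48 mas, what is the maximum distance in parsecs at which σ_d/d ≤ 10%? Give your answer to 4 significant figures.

σ_d/d = σ_p/p, so the condition is σ_p/p ≤ 0.10, i.e. p ≥ σ_p/0.10.
p_min = 0.48/0.10 = 4.8 mas = 0.0048 arcsec.
d_max = 1/p_min = 1/0.0048 = 208.33 pc.

208.3 pc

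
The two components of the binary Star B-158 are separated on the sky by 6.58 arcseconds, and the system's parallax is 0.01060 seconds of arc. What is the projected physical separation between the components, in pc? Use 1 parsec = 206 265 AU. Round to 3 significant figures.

0.00301 pc

d = 1/p = 1/0.01060″ = 94.34 pc.
At distance d (pc), an angle of θ arcsec spans θ·d AU: s = 6.58 × 94.34 = 620.76 AU.
= 620.76 / 206265 = 0.0030095 pc.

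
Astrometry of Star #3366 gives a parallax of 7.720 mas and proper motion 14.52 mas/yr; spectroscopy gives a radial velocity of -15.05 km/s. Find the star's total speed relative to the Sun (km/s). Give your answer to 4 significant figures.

d = 1/p = 1/0.007720″ = 129.53 pc.
μ = 14.52 mas/yr = 0.01452 ″/yr.
v_t = 4.740 μ d = 4.740 × 0.01452 × 129.53 = 8.9149 km/s.
v = √(v_r² + v_t²) = √((-15.05)² + 8.9149²) = √305.978 = 17.492 km/s.

17.49 km/s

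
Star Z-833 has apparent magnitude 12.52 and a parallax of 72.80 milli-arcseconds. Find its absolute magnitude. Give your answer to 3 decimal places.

d = 1/p = 1/0.07280″ = 13.736 pc.
m − M = 5 log₁₀(13.736) − 5 = 5.6893 − 5 = 0.6893.
M = m − (m − M) = 12.52 − 0.6893 = 11.831.

M = 11.831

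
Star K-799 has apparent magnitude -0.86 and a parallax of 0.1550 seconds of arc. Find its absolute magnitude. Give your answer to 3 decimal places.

M = 0.092

d = 1/p = 1/0.1550″ = 6.4516 pc.
m − M = 5 log₁₀(6.4516) − 5 = 4.0483 − 5 = -0.9517.
M = m − (m − M) = -0.86 − (-0.9517) = 0.092.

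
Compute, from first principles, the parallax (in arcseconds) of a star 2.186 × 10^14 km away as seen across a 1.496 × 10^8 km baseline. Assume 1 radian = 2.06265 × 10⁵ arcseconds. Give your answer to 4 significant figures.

θ ≈ B/d = (1.496 × 10^8) / (2.186 × 10^14) = 6.8435 × 10^-7 rad.
In arcseconds: 6.8435 × 10^-7 × 206265 = 0.14116″.

0.1412 arcsec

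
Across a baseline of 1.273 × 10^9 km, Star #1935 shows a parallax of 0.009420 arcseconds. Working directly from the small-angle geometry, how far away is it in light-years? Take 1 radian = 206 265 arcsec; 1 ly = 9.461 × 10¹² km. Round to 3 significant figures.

θ = 0.009420″ = 0.009420/206265 = 4.5669 × 10^-8 rad.
d = B/θ = (1.273 × 10^9) / (4.5669 × 10^-8) = 2.7874 × 10^16 km = (2.7874 × 10^16) / (9.461 × 10^12) ly = 2946.2 ly.

2950 ly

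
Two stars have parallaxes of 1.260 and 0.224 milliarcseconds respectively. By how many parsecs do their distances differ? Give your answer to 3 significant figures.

d_A = 1/0.001260″ = 793.65 pc; d_B = 1/0.0002240″ = 4464.3 pc.
|d_B − d_A| = |4464.3 − 793.65| = 3670.7 pc.

3670 pc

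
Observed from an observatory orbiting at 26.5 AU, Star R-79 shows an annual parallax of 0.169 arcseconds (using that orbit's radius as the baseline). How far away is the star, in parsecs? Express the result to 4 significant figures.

With baseline B (in AU) and parallax p (in arcsec), d = B/p parsecs.
d = 26.5 / 0.169 = 156.8 pc.

156.8 pc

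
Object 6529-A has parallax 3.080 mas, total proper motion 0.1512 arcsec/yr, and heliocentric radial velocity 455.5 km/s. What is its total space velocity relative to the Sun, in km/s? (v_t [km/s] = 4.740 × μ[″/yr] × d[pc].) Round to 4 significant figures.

511.5 km/s

d = 1/p = 1/0.003080″ = 324.68 pc.
v_t = 4.740 μ d = 4.740 × 0.1512 × 324.68 = 232.69 km/s.
v = √(v_r² + v_t²) = √(455.5² + 232.69²) = √261625 = 511.49 km/s.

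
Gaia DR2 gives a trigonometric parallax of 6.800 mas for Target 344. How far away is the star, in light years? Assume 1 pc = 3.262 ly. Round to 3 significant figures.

480 light years

p = 6.800 mas = 0.006800 arcsec.
d = 1/p = 1/0.006800 = 147.06 pc.
In light-years: 147.06 × 3.262 = 479.71 ly.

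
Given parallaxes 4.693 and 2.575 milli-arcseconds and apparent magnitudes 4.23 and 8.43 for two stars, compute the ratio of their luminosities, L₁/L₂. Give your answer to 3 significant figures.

d₁ = 1/p₁ = 1/0.004693″ = 213.08 pc; d₂ = 1/p₂ = 1/0.002575″ = 388.35 pc.
M₁ = m₁ − 5 log₁₀ d₁ + 5 = 4.23 − 11.6427 + 5 = -2.4127.
M₂ = 8.43 − 12.9461 + 5 = 0.4839.
L₁/L₂ = 10^(0.4(M₂ − M₁)) = 10^(0.4 × 2.8966) = 10^1.15864 = 14.409.

L₁/L₂ = 14.4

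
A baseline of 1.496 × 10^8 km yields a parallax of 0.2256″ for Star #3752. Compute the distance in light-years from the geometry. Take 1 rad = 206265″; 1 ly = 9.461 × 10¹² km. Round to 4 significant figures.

θ = 0.2256″ = 0.2256/206265 = 1.0937 × 10^-6 rad.
d = B/θ = (1.496 × 10^8) / (1.0937 × 10^-6) = 1.3678 × 10^14 km = (1.3678 × 10^14) / (9.461 × 10^12) ly = 14.457 ly.

14.46 ly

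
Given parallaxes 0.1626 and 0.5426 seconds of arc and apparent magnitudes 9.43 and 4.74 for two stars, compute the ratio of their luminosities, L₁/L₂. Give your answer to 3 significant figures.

L₁/L₂ = 0.148

d₁ = 1/p₁ = 1/0.1626″ = 6.1501 pc; d₂ = 1/p₂ = 1/0.5426″ = 1.843 pc.
M₁ = m₁ − 5 log₁₀ d₁ + 5 = 9.43 − 3.9444 + 5 = 10.4856.
M₂ = 4.74 − 1.3276 + 5 = 8.4124.
L₁/L₂ = 10^(0.4(M₂ − M₁)) = 10^(0.4 × (-2.0732)) = 10^(-0.82928) = 0.14816.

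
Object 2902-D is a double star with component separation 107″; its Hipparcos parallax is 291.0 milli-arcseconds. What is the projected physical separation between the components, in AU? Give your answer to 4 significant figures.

367.7 AU

d = 1/p = 1/0.2910″ = 3.4364 pc.
At distance d (pc), an angle of θ arcsec spans θ·d AU: s = 107 × 3.4364 = 367.69 AU.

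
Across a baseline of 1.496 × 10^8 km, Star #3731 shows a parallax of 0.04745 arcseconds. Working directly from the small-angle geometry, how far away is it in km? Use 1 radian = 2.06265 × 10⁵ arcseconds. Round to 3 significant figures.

6.50 × 10^14 km

θ = 0.04745″ = 0.04745/206265 = 2.3004 × 10^-7 rad.
d = B/θ = (1.496 × 10^8) / (2.3004 × 10^-7) = 6.5032 × 10^14 km.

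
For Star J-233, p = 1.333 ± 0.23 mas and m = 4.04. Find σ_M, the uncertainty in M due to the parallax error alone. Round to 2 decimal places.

σ_M = 0.37 mag

M = m − 5 log₁₀ d + 5 = m + 5 log₁₀ p + 5, so ∂M/∂p = 5/(p ln 10).
σ_M = (5/ln 10) · (σ_p/p) = 2.1715 × 0.23/1.333 = 2.1715 × 0.17254 = 0.37467.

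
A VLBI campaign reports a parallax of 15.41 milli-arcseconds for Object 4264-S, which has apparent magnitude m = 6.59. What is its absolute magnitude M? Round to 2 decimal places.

M = 2.53

d = 1/p = 1/0.01541″ = 64.893 pc.
m − M = 5 log₁₀(64.893) − 5 = 9.0610 − 5 = 4.0610.
M = m − (m − M) = 6.59 − 4.0610 = 2.53.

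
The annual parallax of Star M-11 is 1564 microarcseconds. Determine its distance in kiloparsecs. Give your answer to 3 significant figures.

0.639 kpc

p = 1564 microarcseconds = 0.001564 arcsec.
d = 1/p = 1/0.001564 = 639.39 pc.
= 0.63939 kpc.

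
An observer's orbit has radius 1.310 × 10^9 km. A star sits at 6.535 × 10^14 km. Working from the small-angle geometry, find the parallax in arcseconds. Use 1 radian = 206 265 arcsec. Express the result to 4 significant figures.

0.4135 arcsec

θ ≈ B/d = (1.310 × 10^9) / (6.535 × 10^14) = 2.0046 × 10^-6 rad.
In arcseconds: 2.0046 × 10^-6 × 206265 = 0.41348″.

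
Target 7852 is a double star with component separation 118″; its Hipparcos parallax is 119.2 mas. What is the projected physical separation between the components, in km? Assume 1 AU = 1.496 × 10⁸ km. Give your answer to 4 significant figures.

d = 1/p = 1/0.1192″ = 8.3893 pc.
At distance d (pc), an angle of θ arcsec spans θ·d AU: s = 118 × 8.3893 = 989.94 AU.
= 989.94 × 1.496 × 10⁸ km = 1.4810 × 10^11 km.

1.481 × 10^11 km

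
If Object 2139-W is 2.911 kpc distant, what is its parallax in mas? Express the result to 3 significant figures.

0.344 mas

d = 2.911 kpc = 2911 pc.
p = 1/d = 1/2911 = 0.00034352 arcsec.
= 0.00034352 × 1000 = 0.34352 mas.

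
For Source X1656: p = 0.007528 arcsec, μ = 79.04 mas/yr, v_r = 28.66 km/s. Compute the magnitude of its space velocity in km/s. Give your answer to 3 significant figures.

57.4 km/s

d = 1/p = 1/0.007528″ = 132.84 pc.
μ = 79.04 mas/yr = 0.07904 ″/yr.
v_t = 4.740 μ d = 4.740 × 0.07904 × 132.84 = 49.768 km/s.
v = √(v_r² + v_t²) = √(28.66² + 49.768²) = √3298.25 = 57.43 km/s.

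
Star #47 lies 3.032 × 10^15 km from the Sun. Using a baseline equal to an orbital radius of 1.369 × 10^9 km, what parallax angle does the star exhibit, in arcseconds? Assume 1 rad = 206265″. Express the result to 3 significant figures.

0.0931 arcsec

θ ≈ B/d = (1.369 × 10^9) / (3.032 × 10^15) = 4.5152 × 10^-7 rad.
In arcseconds: 4.5152 × 10^-7 × 206265 = 0.093133″.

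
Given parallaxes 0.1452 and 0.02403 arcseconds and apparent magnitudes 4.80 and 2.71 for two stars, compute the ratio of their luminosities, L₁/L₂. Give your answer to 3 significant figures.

d₁ = 1/p₁ = 1/0.1452″ = 6.8871 pc; d₂ = 1/p₂ = 1/0.02403″ = 41.615 pc.
M₁ = m₁ − 5 log₁₀ d₁ + 5 = 4.80 − 4.1902 + 5 = 5.6098.
M₂ = 2.71 − 8.0962 + 5 = -0.3862.
L₁/L₂ = 10^(0.4(M₂ − M₁)) = 10^(0.4 × (-5.9960)) = 10^(-2.39840) = 0.0039958.

L₁/L₂ = 0.00400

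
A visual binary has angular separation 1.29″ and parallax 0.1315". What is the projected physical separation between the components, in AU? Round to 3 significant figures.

9.81 AU

d = 1/p = 1/0.1315″ = 7.6046 pc.
At distance d (pc), an angle of θ arcsec spans θ·d AU: s = 1.29 × 7.6046 = 9.8099 AU.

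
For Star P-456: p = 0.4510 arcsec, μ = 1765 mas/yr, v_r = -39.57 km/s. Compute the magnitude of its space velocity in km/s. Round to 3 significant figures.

43.7 km/s

d = 1/p = 1/0.4510″ = 2.2173 pc.
μ = 1765 mas/yr = 1.765 ″/yr.
v_t = 4.740 μ d = 4.740 × 1.765 × 2.2173 = 18.55 km/s.
v = √(v_r² + v_t²) = √((-39.57)² + 18.55²) = √1909.89 = 43.702 km/s.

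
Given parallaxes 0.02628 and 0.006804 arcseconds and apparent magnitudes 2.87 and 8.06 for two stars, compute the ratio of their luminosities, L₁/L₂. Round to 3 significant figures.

d₁ = 1/p₁ = 1/0.02628″ = 38.052 pc; d₂ = 1/p₂ = 1/0.006804″ = 146.97 pc.
M₁ = m₁ − 5 log₁₀ d₁ + 5 = 2.87 − 7.9019 + 5 = -0.0319.
M₂ = 8.06 − 10.8361 + 5 = 2.2239.
L₁/L₂ = 10^(0.4(M₂ − M₁)) = 10^(0.4 × 2.2558) = 10^0.90232 = 7.9858.

L₁/L₂ = 7.99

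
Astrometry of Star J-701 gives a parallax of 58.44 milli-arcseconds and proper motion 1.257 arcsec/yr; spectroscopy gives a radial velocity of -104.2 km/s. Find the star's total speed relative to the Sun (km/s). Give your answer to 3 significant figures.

d = 1/p = 1/0.05844″ = 17.112 pc.
v_t = 4.740 μ d = 4.740 × 1.257 × 17.112 = 101.96 km/s.
v = √(v_r² + v_t²) = √((-104.2)² + 101.96²) = √21253.5 = 145.79 km/s.

146 km/s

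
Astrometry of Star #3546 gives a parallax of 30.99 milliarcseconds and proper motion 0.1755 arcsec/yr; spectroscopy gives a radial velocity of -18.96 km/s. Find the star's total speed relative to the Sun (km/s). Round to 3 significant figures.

32.9 km/s

d = 1/p = 1/0.03099″ = 32.268 pc.
v_t = 4.740 μ d = 4.740 × 0.1755 × 32.268 = 26.843 km/s.
v = √(v_r² + v_t²) = √((-18.96)² + 26.843²) = √1080.03 = 32.864 km/s.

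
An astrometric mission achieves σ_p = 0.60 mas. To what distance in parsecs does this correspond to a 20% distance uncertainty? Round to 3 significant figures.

σ_d/d = σ_p/p, so the condition is σ_p/p ≤ 0.20, i.e. p ≥ σ_p/0.20.
p_min = 0.60/0.20 = 3 mas = 0.003 arcsec.
d_max = 1/p_min = 1/0.003 = 333.33 pc.

333 pc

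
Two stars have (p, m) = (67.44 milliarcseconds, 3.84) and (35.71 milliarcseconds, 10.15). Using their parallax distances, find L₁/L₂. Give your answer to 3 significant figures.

L₁/L₂ = 93.7

d₁ = 1/p₁ = 1/0.06744″ = 14.828 pc; d₂ = 1/p₂ = 1/0.03571″ = 28.003 pc.
M₁ = m₁ − 5 log₁₀ d₁ + 5 = 3.84 − 5.8554 + 5 = 2.9846.
M₂ = 10.15 − 7.2360 + 5 = 7.9140.
L₁/L₂ = 10^(0.4(M₂ − M₁)) = 10^(0.4 × 4.9294) = 10^1.97176 = 93.704.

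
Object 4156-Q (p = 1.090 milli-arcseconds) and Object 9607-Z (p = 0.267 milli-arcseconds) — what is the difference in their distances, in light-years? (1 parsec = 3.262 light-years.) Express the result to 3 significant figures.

9220 ly

d_A = 1/0.001090″ = 917.43 pc; d_B = 1/0.0002670″ = 3745.3 pc.
|d_B − d_A| = |3745.3 − 917.43| = 2827.9 pc = 2827.9 × 3.262 ly = 9224.6 ly.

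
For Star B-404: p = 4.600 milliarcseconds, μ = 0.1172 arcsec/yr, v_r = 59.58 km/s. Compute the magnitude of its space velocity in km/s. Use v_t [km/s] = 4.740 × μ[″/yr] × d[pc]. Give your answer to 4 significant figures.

d = 1/p = 1/0.004600″ = 217.39 pc.
v_t = 4.740 μ d = 4.740 × 0.1172 × 217.39 = 120.77 km/s.
v = √(v_r² + v_t²) = √(59.58² + 120.77²) = √18135.2 = 134.67 km/s.

134.7 km/s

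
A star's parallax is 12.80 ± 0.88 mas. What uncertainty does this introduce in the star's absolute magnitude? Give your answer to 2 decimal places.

M = m − 5 log₁₀ d + 5 = m + 5 log₁₀ p + 5, so ∂M/∂p = 5/(p ln 10).
σ_M = (5/ln 10) · (σ_p/p) = 2.1715 × 0.88/12.80 = 2.1715 × 0.06875 = 0.14929.

σ_M = 0.15 mag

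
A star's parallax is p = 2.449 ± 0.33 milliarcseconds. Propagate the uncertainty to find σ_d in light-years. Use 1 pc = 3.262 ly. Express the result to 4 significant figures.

d = 1/p, so σ_d = σ_p / p².
σ_d = 0.000330 / (0.002449)² = 0.000330 / 0.0000059976 = 55.022 pc = 55.022 × 3.262 ly = 179.48 ly.

179.5 ly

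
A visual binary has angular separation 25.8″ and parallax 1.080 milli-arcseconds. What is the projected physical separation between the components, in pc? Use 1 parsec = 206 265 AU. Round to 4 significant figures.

d = 1/p = 1/0.001080″ = 925.93 pc.
At distance d (pc), an angle of θ arcsec spans θ·d AU: s = 25.8 × 925.93 = 23889 AU.
= 23889 / 206265 = 0.11582 pc.

0.1158 pc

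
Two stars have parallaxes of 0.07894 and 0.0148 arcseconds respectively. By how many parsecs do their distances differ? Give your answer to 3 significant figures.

54.9 pc

d_A = 1/0.07894″ = 12.668 pc; d_B = 1/0.01480″ = 67.568 pc.
|d_B − d_A| = |67.568 − 12.668| = 54.9 pc.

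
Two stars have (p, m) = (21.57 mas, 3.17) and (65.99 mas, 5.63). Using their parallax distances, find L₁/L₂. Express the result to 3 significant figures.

d₁ = 1/p₁ = 1/0.02157″ = 46.361 pc; d₂ = 1/p₂ = 1/0.06599″ = 15.154 pc.
M₁ = m₁ − 5 log₁₀ d₁ + 5 = 3.17 − 8.3308 + 5 = -0.1608.
M₂ = 5.63 − 5.9026 + 5 = 4.7274.
L₁/L₂ = 10^(0.4(M₂ − M₁)) = 10^(0.4 × 4.8882) = 10^1.95528 = 90.215.

L₁/L₂ = 90.2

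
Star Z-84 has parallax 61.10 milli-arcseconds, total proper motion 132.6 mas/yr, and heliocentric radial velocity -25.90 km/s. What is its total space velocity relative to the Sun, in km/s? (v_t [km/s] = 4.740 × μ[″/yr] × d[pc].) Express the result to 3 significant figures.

27.9 km/s

d = 1/p = 1/0.06110″ = 16.367 pc.
μ = 132.6 mas/yr = 0.1326 ″/yr.
v_t = 4.740 μ d = 4.740 × 0.1326 × 16.367 = 10.287 km/s.
v = √(v_r² + v_t²) = √((-25.90)² + 10.287²) = √776.632 = 27.868 km/s.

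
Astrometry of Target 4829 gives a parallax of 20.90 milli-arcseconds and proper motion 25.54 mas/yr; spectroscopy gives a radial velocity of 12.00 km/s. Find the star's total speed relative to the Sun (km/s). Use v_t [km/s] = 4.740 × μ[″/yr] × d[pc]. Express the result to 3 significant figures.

d = 1/p = 1/0.02090″ = 47.847 pc.
μ = 25.54 mas/yr = 0.02554 ″/yr.
v_t = 4.740 μ d = 4.740 × 0.02554 × 47.847 = 5.7923 km/s.
v = √(v_r² + v_t²) = √(12.00² + 5.7923²) = √177.551 = 13.325 km/s.

13.3 km/s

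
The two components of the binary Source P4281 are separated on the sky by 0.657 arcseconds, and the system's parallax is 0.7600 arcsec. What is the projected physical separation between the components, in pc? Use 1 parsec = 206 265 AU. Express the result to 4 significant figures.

d = 1/p = 1/0.7600″ = 1.3158 pc.
At distance d (pc), an angle of θ arcsec spans θ·d AU: s = 0.657 × 1.3158 = 0.86448 AU.
= 0.86448 / 206265 = 4.1911 × 10^-6 pc.

4.191 × 10^-6 pc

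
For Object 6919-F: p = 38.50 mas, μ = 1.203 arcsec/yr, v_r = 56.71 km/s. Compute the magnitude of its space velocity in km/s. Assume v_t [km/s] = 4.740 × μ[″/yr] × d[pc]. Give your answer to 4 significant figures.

158.6 km/s

d = 1/p = 1/0.03850″ = 25.974 pc.
v_t = 4.740 μ d = 4.740 × 1.203 × 25.974 = 148.11 km/s.
v = √(v_r² + v_t²) = √(56.71² + 148.11²) = √25152.6 = 158.6 km/s.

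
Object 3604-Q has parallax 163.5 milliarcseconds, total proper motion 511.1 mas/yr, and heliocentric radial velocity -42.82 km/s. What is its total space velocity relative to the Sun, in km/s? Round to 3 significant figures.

45.3 km/s

d = 1/p = 1/0.1635″ = 6.1162 pc.
μ = 511.1 mas/yr = 0.5111 ″/yr.
v_t = 4.740 μ d = 4.740 × 0.5111 × 6.1162 = 14.817 km/s.
v = √(v_r² + v_t²) = √((-42.82)² + 14.817²) = √2053.1 = 45.311 km/s.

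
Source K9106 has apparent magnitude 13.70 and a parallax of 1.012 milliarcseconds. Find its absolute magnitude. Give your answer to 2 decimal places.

d = 1/p = 1/0.001012″ = 988.14 pc.
m − M = 5 log₁₀(988.14) − 5 = 14.9741 − 5 = 9.9741.
M = m − (m − M) = 13.70 − 9.9741 = 3.73.

M = 3.73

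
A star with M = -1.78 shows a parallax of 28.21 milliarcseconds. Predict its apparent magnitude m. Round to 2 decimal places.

m = 0.97

d = 1/p = 1/0.02821″ = 35.448 pc.
m − M = 5 log₁₀ d − 5 = 5 log₁₀(35.448) − 5 = 7.7480 − 5 = 2.7480.
m = M + (m − M) = -1.78 + 2.7480 = 0.97.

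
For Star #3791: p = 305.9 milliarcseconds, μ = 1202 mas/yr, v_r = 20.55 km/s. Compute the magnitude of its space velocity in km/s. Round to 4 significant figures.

27.73 km/s

d = 1/p = 1/0.3059″ = 3.269 pc.
μ = 1202 mas/yr = 1.202 ″/yr.
v_t = 4.740 μ d = 4.740 × 1.202 × 3.269 = 18.625 km/s.
v = √(v_r² + v_t²) = √(20.55² + 18.625²) = √769.193 = 27.734 km/s.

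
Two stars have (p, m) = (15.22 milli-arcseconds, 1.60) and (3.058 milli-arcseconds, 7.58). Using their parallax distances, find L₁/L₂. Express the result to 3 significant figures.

d₁ = 1/p₁ = 1/0.01522″ = 65.703 pc; d₂ = 1/p₂ = 1/0.003058″ = 327.01 pc.
M₁ = m₁ − 5 log₁₀ d₁ + 5 = 1.60 − 9.0879 + 5 = -2.4879.
M₂ = 7.58 − 12.5728 + 5 = 0.0072.
L₁/L₂ = 10^(0.4(M₂ − M₁)) = 10^(0.4 × 2.4951) = 10^0.99804 = 9.955.

L₁/L₂ = 9.96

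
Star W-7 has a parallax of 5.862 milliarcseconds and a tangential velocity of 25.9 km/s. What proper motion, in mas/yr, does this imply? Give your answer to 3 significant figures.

32.0 mas/yr

d = 1/p = 1/0.005862″ = 170.59 pc.
μ = v_t / (4.74 d) = 25.9 / (4.74 × 170.59) = 25.9 / 808.6 = 0.032031 ″/yr = 32.031 mas/yr.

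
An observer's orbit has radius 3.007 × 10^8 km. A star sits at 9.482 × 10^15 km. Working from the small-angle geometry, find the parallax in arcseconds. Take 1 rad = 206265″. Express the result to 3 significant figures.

θ ≈ B/d = (3.007 × 10^8) / (9.482 × 10^15) = 3.1713 × 10^-8 rad.
In arcseconds: 3.1713 × 10^-8 × 206265 = 0.0065413″.

0.00654 arcsec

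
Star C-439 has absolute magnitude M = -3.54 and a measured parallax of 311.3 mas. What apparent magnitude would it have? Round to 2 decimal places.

m = -6.01

d = 1/p = 1/0.3113″ = 3.2123 pc.
m − M = 5 log₁₀ d − 5 = 5 log₁₀(3.2123) − 5 = 2.5341 − 5 = -2.4659.
m = M + (m − M) = -3.54 + (-2.4659) = -6.01.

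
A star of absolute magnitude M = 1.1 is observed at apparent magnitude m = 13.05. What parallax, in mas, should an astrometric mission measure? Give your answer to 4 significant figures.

0.4074 mas

m − M = 13.05 − 1.1 = 11.95.
d = 10^((m−M)/5 + 1) = 10^3.390 = 2454.7 pc.
p = 1/d = 1/2454.7 = 0.00040738 arcsec = 0.40738 mas.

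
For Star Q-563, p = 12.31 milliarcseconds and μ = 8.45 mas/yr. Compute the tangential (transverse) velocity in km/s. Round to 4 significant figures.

3.254 km/s

d = 1/p = 1/0.01231″ = 81.235 pc.
μ = 8.45 mas/yr = 0.00845 ″/yr.
v_t = 4.74 × μ × d = 4.74 × 0.00845 × 81.235 = 3.2537 km/s.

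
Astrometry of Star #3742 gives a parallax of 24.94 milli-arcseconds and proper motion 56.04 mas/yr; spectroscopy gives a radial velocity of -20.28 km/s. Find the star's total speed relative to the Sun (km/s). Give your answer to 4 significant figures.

22.91 km/s

d = 1/p = 1/0.02494″ = 40.096 pc.
μ = 56.04 mas/yr = 0.05604 ″/yr.
v_t = 4.740 μ d = 4.740 × 0.05604 × 40.096 = 10.651 km/s.
v = √(v_r² + v_t²) = √((-20.28)² + 10.651²) = √524.722 = 22.907 km/s.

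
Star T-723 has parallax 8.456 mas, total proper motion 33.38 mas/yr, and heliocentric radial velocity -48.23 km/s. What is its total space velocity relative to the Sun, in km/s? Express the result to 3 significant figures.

d = 1/p = 1/0.008456″ = 118.26 pc.
μ = 33.38 mas/yr = 0.03338 ″/yr.
v_t = 4.740 μ d = 4.740 × 0.03338 × 118.26 = 18.711 km/s.
v = √(v_r² + v_t²) = √((-48.23)² + 18.711²) = √2676.23 = 51.732 km/s.

51.7 km/s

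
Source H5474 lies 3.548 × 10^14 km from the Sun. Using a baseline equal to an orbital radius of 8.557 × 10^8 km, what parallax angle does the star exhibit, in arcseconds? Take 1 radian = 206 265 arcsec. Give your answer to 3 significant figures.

0.497 arcsec

θ ≈ B/d = (8.557 × 10^8) / (3.548 × 10^14) = 2.4118 × 10^-6 rad.
In arcseconds: 2.4118 × 10^-6 × 206265 = 0.49747″.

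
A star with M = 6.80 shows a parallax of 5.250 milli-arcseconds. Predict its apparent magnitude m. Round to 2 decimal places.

m = 13.20

d = 1/p = 1/0.005250″ = 190.48 pc.
m − M = 5 log₁₀ d − 5 = 5 log₁₀(190.48) − 5 = 11.3992 − 5 = 6.3992.
m = M + (m − M) = 6.80 + 6.3992 = 13.20.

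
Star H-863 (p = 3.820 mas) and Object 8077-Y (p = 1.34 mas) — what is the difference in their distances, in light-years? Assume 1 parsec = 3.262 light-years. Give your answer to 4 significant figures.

d_A = 1/0.003820″ = 261.78 pc; d_B = 1/0.001340″ = 746.27 pc.
|d_B − d_A| = |746.27 − 261.78| = 484.49 pc = 484.49 × 3.262 ly = 1580.4 ly.

1580 ly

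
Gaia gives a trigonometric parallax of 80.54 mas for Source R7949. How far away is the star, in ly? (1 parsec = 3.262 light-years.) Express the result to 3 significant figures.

p = 80.54 mas = 0.08054 arcsec.
d = 1/p = 1/0.08054 = 12.416 pc.
In light-years: 12.416 × 3.262 = 40.501 ly.

40.5 ly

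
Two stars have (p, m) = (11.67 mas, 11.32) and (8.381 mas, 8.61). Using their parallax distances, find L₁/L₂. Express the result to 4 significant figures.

d₁ = 1/p₁ = 1/0.01167″ = 85.69 pc; d₂ = 1/p₂ = 1/0.008381″ = 119.32 pc.
M₁ = m₁ − 5 log₁₀ d₁ + 5 = 11.32 − 9.6647 + 5 = 6.6553.
M₂ = 8.61 − 10.3836 + 5 = 3.2264.
L₁/L₂ = 10^(0.4(M₂ − M₁)) = 10^(0.4 × (-3.4289)) = 10^(-1.37156) = 0.042505.

L₁/L₂ = 0.04251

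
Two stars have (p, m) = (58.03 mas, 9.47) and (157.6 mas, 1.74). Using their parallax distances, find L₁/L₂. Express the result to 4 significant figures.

L₁/L₂ = 0.005968

d₁ = 1/p₁ = 1/0.05803″ = 17.232 pc; d₂ = 1/p₂ = 1/0.1576″ = 6.3452 pc.
M₁ = m₁ − 5 log₁₀ d₁ + 5 = 9.47 − 6.1817 + 5 = 8.2883.
M₂ = 1.74 − 4.0122 + 5 = 2.7278.
L₁/L₂ = 10^(0.4(M₂ − M₁)) = 10^(0.4 × (-5.5605)) = 10^(-2.22420) = 0.0059676.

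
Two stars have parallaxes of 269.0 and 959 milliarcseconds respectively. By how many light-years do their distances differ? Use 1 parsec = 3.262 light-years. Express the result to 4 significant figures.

8.725 ly

d_A = 1/0.2690″ = 3.7175 pc; d_B = 1/0.9590″ = 1.0428 pc.
|d_B − d_A| = |1.0428 − 3.7175| = 2.6747 pc = 2.6747 × 3.262 ly = 8.7249 ly.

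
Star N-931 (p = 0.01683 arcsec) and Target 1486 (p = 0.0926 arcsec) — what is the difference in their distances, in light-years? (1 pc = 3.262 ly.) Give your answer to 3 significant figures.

d_A = 1/0.01683″ = 59.418 pc; d_B = 1/0.09260″ = 10.799 pc.
|d_B − d_A| = |10.799 − 59.418| = 48.619 pc = 48.619 × 3.262 ly = 158.6 ly.

159 ly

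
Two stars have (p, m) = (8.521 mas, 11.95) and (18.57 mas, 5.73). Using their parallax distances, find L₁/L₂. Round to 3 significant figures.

d₁ = 1/p₁ = 1/0.008521″ = 117.36 pc; d₂ = 1/p₂ = 1/0.01857″ = 53.85 pc.
M₁ = m₁ − 5 log₁₀ d₁ + 5 = 11.95 − 10.3476 + 5 = 6.6024.
M₂ = 5.73 − 8.6559 + 5 = 2.0741.
L₁/L₂ = 10^(0.4(M₂ − M₁)) = 10^(0.4 × (-4.5283)) = 10^(-1.81132) = 0.015441.

L₁/L₂ = 0.0154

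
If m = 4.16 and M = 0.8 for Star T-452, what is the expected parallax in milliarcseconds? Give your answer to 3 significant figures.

21.3 mas

m − M = 4.16 − 0.8 = 3.36.
d = 10^((m−M)/5 + 1) = 10^1.672 = 46.989 pc.
p = 1/d = 1/46.989 = 0.021282 arcsec = 21.282 mas.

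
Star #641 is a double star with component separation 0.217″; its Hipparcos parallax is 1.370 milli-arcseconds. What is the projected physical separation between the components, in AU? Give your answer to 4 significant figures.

158.4 AU

d = 1/p = 1/0.001370″ = 729.93 pc.
At distance d (pc), an angle of θ arcsec spans θ·d AU: s = 0.217 × 729.93 = 158.39 AU.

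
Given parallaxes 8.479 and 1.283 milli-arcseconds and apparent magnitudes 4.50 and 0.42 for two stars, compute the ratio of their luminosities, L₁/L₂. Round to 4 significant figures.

d₁ = 1/p₁ = 1/0.008479″ = 117.94 pc; d₂ = 1/p₂ = 1/0.001283″ = 779.42 pc.
M₁ = m₁ − 5 log₁₀ d₁ + 5 = 4.50 − 10.3583 + 5 = -0.8583.
M₂ = 0.42 − 14.4589 + 5 = -9.0389.
L₁/L₂ = 10^(0.4(M₂ − M₁)) = 10^(0.4 × (-8.1806)) = 10^(-3.27224) = 0.00053427.

L₁/L₂ = 0.0005343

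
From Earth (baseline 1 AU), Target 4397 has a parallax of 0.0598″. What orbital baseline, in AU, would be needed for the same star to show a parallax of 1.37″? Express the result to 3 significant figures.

22.9 AU

Parallax scales linearly with baseline: p ∝ B, so B = p_target / p_Earth × 1 AU.
B = 1.37 / 0.0598 = 22.91 AU.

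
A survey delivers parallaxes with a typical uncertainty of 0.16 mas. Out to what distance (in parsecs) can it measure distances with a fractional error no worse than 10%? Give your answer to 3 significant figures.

σ_d/d = σ_p/p, so the condition is σ_p/p ≤ 0.10, i.e. p ≥ σ_p/0.10.
p_min = 0.16/0.10 = 1.6 mas = 0.0016 arcsec.
d_max = 1/p_min = 1/0.0016 = 625 pc.

625 pc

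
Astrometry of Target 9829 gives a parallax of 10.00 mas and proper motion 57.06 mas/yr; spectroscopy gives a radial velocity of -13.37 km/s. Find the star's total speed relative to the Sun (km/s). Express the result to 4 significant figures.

30.17 km/s

d = 1/p = 1/0.01000″ = 100 pc.
μ = 57.06 mas/yr = 0.05706 ″/yr.
v_t = 4.740 μ d = 4.740 × 0.05706 × 100 = 27.046 km/s.
v = √(v_r² + v_t²) = √((-13.37)² + 27.046²) = √910.243 = 30.17 km/s.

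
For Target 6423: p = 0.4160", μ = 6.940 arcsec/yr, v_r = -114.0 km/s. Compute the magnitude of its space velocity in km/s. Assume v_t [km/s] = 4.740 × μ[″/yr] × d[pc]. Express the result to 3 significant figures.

d = 1/p = 1/0.4160″ = 2.4038 pc.
v_t = 4.740 μ d = 4.740 × 6.940 × 2.4038 = 79.074 km/s.
v = √(v_r² + v_t²) = √((-114.0)² + 79.074²) = √19248.7 = 138.74 km/s.

139 km/s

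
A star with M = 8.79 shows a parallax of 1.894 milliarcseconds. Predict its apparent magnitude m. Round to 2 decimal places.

m = 17.40

d = 1/p = 1/0.001894″ = 527.98 pc.
m − M = 5 log₁₀ d − 5 = 5 log₁₀(527.98) − 5 = 13.6131 − 5 = 8.6131.
m = M + (m − M) = 8.79 + 8.6131 = 17.40.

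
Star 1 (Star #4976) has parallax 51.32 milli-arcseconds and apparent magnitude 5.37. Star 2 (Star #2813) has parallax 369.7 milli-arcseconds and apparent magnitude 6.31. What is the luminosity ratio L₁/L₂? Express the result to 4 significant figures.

d₁ = 1/p₁ = 1/0.05132″ = 19.486 pc; d₂ = 1/p₂ = 1/0.3697″ = 2.7049 pc.
M₁ = m₁ − 5 log₁₀ d₁ + 5 = 5.37 − 6.4486 + 5 = 3.9214.
M₂ = 6.31 − 2.1608 + 5 = 9.1492.
L₁/L₂ = 10^(0.4(M₂ − M₁)) = 10^(0.4 × 5.2278) = 10^2.09112 = 123.34.

L₁/L₂ = 123.3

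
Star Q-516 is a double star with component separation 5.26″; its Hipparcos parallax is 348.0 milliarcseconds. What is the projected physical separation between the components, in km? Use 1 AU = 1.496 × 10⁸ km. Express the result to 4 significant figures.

2.261 × 10^9 km

d = 1/p = 1/0.3480″ = 2.8736 pc.
At distance d (pc), an angle of θ arcsec spans θ·d AU: s = 5.26 × 2.8736 = 15.115 AU.
= 15.115 × 1.496 × 10⁸ km = 2.2612 × 10^9 km.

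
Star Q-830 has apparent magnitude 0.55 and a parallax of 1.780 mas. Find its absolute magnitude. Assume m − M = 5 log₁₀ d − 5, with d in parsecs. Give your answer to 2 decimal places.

d = 1/p = 1/0.001780″ = 561.8 pc.
m − M = 5 log₁₀(561.8) − 5 = 13.7479 − 5 = 8.7479.
M = m − (m − M) = 0.55 − 8.7479 = -8.20.

M = -8.20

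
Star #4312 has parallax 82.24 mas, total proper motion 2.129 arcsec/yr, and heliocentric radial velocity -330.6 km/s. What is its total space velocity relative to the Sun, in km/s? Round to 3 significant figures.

d = 1/p = 1/0.08224″ = 12.16 pc.
v_t = 4.740 μ d = 4.740 × 2.129 × 12.16 = 122.71 km/s.
v = √(v_r² + v_t²) = √((-330.6)² + 122.71²) = √124354 = 352.64 km/s.

353 km/s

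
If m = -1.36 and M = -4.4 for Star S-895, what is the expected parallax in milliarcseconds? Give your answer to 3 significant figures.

24.7 mas

m − M = -1.36 − (-4.4) = 3.04.
d = 10^((m−M)/5 + 1) = 10^1.608 = 40.551 pc.
p = 1/d = 1/40.551 = 0.02466 arcsec = 24.66 mas.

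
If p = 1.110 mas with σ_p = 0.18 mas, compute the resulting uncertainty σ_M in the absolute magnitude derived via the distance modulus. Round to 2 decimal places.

M = m − 5 log₁₀ d + 5 = m + 5 log₁₀ p + 5, so ∂M/∂p = 5/(p ln 10).
σ_M = (5/ln 10) · (σ_p/p) = 2.1715 × 0.18/1.110 = 2.1715 × 0.16216 = 0.35213.

σ_M = 0.35 mag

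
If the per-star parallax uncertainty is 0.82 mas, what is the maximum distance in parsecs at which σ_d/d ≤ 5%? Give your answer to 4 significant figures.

σ_d/d = σ_p/p, so the condition is σ_p/p ≤ 0.05, i.e. p ≥ σ_p/0.05.
p_min = 0.82/0.05 = 16.4 mas = 0.0164 arcsec.
d_max = 1/p_min = 1/0.0164 = 60.976 pc.

60.98 pc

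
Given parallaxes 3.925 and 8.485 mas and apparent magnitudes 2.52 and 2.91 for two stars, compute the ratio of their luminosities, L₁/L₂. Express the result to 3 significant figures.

L₁/L₂ = 6.69

d₁ = 1/p₁ = 1/0.003925″ = 254.78 pc; d₂ = 1/p₂ = 1/0.008485″ = 117.86 pc.
M₁ = m₁ − 5 log₁₀ d₁ + 5 = 2.52 − 12.0308 + 5 = -4.5108.
M₂ = 2.91 − 10.3568 + 5 = -2.4468.
L₁/L₂ = 10^(0.4(M₂ − M₁)) = 10^(0.4 × 2.0640) = 10^0.82560 = 6.6927.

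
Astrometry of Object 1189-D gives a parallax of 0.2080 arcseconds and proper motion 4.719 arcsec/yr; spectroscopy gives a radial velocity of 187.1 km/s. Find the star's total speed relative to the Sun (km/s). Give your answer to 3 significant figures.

d = 1/p = 1/0.2080″ = 4.8077 pc.
v_t = 4.740 μ d = 4.740 × 4.719 × 4.8077 = 107.54 km/s.
v = √(v_r² + v_t²) = √(187.1² + 107.54²) = √46571.3 = 215.8 km/s.

216 km/s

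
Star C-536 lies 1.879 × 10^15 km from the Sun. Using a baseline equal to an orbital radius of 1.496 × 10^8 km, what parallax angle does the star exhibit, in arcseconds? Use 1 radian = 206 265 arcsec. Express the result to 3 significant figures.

θ ≈ B/d = (1.496 × 10^8) / (1.879 × 10^15) = 7.9617 × 10^-8 rad.
In arcseconds: 7.9617 × 10^-8 × 206265 = 0.016422″.

0.0164 arcsec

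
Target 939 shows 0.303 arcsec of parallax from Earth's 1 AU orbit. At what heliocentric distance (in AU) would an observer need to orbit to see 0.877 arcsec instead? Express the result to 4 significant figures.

Parallax scales linearly with baseline: p ∝ B, so B = p_target / p_Earth × 1 AU.
B = 0.877 / 0.303 = 2.8944 AU.

2.894 AU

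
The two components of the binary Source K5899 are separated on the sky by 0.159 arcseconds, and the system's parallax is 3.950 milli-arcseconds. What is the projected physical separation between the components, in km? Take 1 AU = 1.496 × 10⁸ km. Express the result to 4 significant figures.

d = 1/p = 1/0.003950″ = 253.16 pc.
At distance d (pc), an angle of θ arcsec spans θ·d AU: s = 0.159 × 253.16 = 40.252 AU.
= 40.252 × 1.496 × 10⁸ km = 6.0217 × 10^9 km.

6.022 × 10^9 km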